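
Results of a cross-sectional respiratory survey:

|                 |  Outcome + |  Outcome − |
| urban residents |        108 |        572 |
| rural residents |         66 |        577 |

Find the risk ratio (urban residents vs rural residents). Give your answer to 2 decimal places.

RR = 1.55

risk, urban residents = 108/680 = 0.1588
risk, rural residents = 66/643 = 0.1026
RR = 0.1588 / 0.1026 = 1.55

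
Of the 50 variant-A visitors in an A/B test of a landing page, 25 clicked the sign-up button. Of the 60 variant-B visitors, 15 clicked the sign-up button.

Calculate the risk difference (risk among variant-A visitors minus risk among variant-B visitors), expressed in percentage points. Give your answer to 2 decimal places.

risk, variant-A visitors = 25/50 = 0.5000
risk, variant-B visitors = 15/60 = 0.2500
risk difference = 0.5000 − 0.2500 = 0.2500 → 25.00 percentage points

25.00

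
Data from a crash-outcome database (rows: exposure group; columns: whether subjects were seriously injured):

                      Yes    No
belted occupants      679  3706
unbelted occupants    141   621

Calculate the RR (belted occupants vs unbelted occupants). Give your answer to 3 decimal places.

RR: 0.837

risk, belted occupants = 679/4385 = 0.1548
risk, unbelted occupants = 141/762 = 0.1850
RR = 0.1548 / 0.1850 = 0.837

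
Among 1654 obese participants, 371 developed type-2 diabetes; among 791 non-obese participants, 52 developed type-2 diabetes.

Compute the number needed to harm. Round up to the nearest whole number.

risk, obese participants = 371/1654 = 0.224305
risk, non-obese participants = 52/791 = 0.065740
absolute risk difference = 0.158565
1 / 0.158565 = 6.307 → round up → 7

7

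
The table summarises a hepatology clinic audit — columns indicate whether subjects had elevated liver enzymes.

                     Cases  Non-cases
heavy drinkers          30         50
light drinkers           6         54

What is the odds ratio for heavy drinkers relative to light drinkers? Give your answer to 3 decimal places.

OR = (30 × 54) / (50 × 6) = 1620/300 ≈ 5.400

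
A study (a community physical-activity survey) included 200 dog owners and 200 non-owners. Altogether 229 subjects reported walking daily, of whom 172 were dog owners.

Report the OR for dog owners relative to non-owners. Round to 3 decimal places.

15.411

dog owners without the outcome: 200 − 172 = 28
non-owners with the outcome: 229 − 172 = 57
non-owners without the outcome: 200 − 57 = 143
odds, dog owners = 172/28 = 6.1429
odds, non-owners = 57/143 = 0.3986
OR = 6.1429 / 0.3986 = 15.411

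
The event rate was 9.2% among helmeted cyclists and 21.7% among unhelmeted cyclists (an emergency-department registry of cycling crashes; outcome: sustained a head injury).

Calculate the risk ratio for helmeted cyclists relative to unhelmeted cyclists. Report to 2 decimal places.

RR = 0.0920 / 0.2170 = 0.42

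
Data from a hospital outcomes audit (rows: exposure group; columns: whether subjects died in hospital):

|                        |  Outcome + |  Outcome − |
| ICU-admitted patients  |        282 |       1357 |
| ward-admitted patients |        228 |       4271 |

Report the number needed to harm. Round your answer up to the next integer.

NNH = 9

risk, ICU-admitted patients = 282/1639 = 0.172056
risk, ward-admitted patients = 228/4499 = 0.050678
absolute risk difference = 0.121378
1 / 0.121378 = 8.239 → round up → 9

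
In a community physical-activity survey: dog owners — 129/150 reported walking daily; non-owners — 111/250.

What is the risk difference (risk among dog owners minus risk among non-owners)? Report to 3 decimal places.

0.416

risk, dog owners = 129/150 = 0.8600
risk, non-owners = 111/250 = 0.4440
risk difference = 0.8600 − 0.4440 = 0.416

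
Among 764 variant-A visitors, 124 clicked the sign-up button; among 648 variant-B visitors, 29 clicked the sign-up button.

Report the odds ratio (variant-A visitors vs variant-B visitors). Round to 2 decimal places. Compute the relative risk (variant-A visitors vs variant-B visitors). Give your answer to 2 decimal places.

odds, variant-A visitors = 124/640 = 0.19375
odds, variant-B visitors = 29/619 = 0.04685
OR = 0.19375 / 0.04685 = 4.14
risk, variant-A visitors = 124/764 = 0.16230
risk, variant-B visitors = 29/648 = 0.04475
RR = 0.16230 / 0.04475 = 3.63

OR = 4.14; RR = 3.63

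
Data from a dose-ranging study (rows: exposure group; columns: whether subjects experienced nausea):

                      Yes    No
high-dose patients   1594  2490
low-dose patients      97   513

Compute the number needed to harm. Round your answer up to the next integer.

risk, high-dose patients = 1594/4084 = 0.390304
risk, low-dose patients = 97/610 = 0.159016
absolute risk difference = 0.231287
1 / 0.231287 = 4.324 → round up → 5

NNH ≈ 5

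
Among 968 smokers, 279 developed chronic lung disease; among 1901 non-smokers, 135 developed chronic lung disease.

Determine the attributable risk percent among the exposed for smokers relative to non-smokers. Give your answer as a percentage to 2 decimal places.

risk, smokers = 279/968 = 0.2882
risk, non-smokers = 135/1901 = 0.0710
AR% = (0.2882 − 0.0710) / 0.2882 = 0.7536 → 75.36%

75.36%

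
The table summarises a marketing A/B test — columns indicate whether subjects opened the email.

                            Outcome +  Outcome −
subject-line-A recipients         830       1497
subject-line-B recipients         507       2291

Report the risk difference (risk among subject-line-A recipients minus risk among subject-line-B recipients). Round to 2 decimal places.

RD ≈ 0.18

risk, subject-line-A recipients = 830/2327 = 0.3567
risk, subject-line-B recipients = 507/2798 = 0.1812
risk difference = 0.3567 − 0.1812 = 0.18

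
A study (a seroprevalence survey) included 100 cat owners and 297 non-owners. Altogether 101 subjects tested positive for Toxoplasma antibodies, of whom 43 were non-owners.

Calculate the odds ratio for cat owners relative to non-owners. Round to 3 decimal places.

8.157

cat owners with the outcome: 101 − 43 = 58
cat owners without the outcome: 100 − 58 = 42
non-owners without the outcome: 297 − 43 = 254
OR = (58 × 254) / (42 × 43) = 14732/1806 ≈ 8.157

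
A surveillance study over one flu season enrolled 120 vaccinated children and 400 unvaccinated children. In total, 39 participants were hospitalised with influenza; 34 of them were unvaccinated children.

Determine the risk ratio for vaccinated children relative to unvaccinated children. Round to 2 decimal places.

RR ≈ 0.49

vaccinated children with the outcome: 39 − 34 = 5
vaccinated children without the outcome: 120 − 5 = 115
unvaccinated children without the outcome: 400 − 34 = 366
risk, vaccinated children = 5/120 = 0.04167
risk, unvaccinated children = 34/400 = 0.08500
RR = 0.04167 / 0.08500 = 0.49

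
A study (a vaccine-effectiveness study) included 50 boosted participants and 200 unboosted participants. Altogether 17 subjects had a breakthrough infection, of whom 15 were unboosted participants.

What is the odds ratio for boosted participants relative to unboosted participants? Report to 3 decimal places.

OR: 0.514

boosted participants with the outcome: 17 − 15 = 2
boosted participants without the outcome: 50 − 2 = 48
unboosted participants without the outcome: 200 − 15 = 185
odds, boosted participants = 2/48 = 0.04167
odds, unboosted participants = 15/185 = 0.08108
OR = 0.04167 / 0.08108 = 0.514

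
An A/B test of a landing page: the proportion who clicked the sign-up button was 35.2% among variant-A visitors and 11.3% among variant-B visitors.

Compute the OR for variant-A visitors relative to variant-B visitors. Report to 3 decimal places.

4.264

odds, variant-A visitors = 0.3520/0.6480 = 0.5432
odds, variant-B visitors = 0.1130/0.8870 = 0.1274
OR = 0.5432 / 0.1274 = 4.264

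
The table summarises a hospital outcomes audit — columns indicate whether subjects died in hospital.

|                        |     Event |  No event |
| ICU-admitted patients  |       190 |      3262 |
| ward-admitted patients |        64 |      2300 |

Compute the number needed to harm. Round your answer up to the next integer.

36

risk, ICU-admitted patients = 190/3452 = 0.055041
risk, ward-admitted patients = 64/2364 = 0.027073
absolute risk difference = 0.027968
1 / 0.027968 = 35.755 → round up → 36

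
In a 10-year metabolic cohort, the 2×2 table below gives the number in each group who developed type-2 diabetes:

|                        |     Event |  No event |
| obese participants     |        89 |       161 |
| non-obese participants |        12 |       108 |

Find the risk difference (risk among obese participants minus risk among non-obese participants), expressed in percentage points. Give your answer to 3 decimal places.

25.600

risk, obese participants = 89/250 = 0.3560
risk, non-obese participants = 12/120 = 0.1000
risk difference = 0.3560 − 0.1000 = 0.2560 → 25.600 percentage points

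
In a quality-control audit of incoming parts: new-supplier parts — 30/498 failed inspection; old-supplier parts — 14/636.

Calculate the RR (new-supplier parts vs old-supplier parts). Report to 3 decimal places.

2.737

risk, new-supplier parts = 30/498 = 0.06024
risk, old-supplier parts = 14/636 = 0.02201
RR = 0.06024 / 0.02201 = 2.737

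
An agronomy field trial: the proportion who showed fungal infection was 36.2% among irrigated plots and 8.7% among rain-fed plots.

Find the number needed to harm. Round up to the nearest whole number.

NNH = 4

absolute risk difference = 0.275000
1 / 0.275000 = 3.636 → round up → 4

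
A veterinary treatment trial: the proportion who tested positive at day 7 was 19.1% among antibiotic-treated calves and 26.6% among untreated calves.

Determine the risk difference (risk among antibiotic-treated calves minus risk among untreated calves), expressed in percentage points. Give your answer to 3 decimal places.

RD: -7.500

risk difference = 0.1910 − 0.2660 = -0.0750 → -7.500 percentage points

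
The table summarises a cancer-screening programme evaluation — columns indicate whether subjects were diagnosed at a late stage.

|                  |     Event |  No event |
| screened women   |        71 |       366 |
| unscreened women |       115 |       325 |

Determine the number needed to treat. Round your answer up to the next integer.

11

risk, screened women = 71/437 = 0.162471
risk, unscreened women = 115/440 = 0.261364
absolute risk difference = 0.098892
1 / 0.098892 = 10.112 → round up → 11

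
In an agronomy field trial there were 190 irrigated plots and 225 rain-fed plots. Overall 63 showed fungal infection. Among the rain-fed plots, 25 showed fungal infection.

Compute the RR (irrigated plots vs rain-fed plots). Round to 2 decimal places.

RR = 1.80

irrigated plots with the outcome: 63 − 25 = 38
irrigated plots without the outcome: 190 − 38 = 152
rain-fed plots without the outcome: 225 − 25 = 200
risk, irrigated plots = 38/190 = 0.2000
risk, rain-fed plots = 25/225 = 0.1111
RR = 0.2000 / 0.1111 = 1.80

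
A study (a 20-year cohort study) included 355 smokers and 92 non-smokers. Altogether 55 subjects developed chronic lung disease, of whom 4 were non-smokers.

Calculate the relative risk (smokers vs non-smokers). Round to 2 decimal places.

3.30

smokers with the outcome: 55 − 4 = 51
smokers without the outcome: 355 − 51 = 304
non-smokers without the outcome: 92 − 4 = 88
risk, smokers = 51/355 = 0.14366
risk, non-smokers = 4/92 = 0.04348
RR = 0.14366 / 0.04348 = 3.30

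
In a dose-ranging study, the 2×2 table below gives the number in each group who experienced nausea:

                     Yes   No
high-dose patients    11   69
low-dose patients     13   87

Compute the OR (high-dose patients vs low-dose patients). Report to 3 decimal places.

OR = (11 × 87) / (69 × 13) = 957/897 ≈ 1.067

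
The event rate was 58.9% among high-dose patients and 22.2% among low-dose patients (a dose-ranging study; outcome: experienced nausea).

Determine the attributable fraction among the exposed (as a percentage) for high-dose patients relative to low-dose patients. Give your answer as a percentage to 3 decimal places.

AR% = (0.5890 − 0.2220) / 0.5890 = 0.6231 → 62.309%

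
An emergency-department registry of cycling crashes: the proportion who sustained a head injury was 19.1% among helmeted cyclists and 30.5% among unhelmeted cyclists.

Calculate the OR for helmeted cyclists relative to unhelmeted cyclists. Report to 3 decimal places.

odds, helmeted cyclists = 0.1910/0.8090 = 0.2361
odds, unhelmeted cyclists = 0.3050/0.6950 = 0.4388
OR = 0.2361 / 0.4388 = 0.538

OR ≈ 0.538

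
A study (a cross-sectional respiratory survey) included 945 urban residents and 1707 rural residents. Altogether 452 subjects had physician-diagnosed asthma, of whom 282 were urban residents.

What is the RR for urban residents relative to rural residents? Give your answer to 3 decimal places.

urban residents without the outcome: 945 − 282 = 663
rural residents with the outcome: 452 − 282 = 170
rural residents without the outcome: 1707 − 170 = 1537
risk, urban residents = 282/945 = 0.2984
risk, rural residents = 170/1707 = 0.0996
RR = 0.2984 / 0.0996 = 2.996

RR: 2.996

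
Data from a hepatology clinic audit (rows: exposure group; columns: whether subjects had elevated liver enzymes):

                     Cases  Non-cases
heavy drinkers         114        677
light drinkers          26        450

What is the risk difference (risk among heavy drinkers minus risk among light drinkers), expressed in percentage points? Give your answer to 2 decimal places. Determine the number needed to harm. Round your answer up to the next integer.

RD = 8.95; NNH = 12

risk, heavy drinkers = 114/791 = 0.1441
risk, light drinkers = 26/476 = 0.0546
risk difference = 0.1441 − 0.0546 = 0.0895 → 8.95 percentage points
absolute risk difference = 0.089500
1 / 0.089500 = 11.173 → round up → 12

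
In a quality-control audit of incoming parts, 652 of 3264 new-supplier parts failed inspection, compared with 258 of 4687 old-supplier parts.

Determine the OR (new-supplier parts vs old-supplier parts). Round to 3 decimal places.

OR = (652 × 4429) / (2612 × 258) = 2887708/673896 ≈ 4.285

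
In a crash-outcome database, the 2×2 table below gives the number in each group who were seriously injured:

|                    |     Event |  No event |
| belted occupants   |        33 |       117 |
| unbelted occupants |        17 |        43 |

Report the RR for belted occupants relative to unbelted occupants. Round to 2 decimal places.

RR: 0.78

risk, belted occupants = 33/150 = 0.2200
risk, unbelted occupants = 17/60 = 0.2833
RR = 0.2200 / 0.2833 = 0.78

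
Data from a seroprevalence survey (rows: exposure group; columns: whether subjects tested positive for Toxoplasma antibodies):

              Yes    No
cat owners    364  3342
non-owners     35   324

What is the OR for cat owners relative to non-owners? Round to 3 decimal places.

OR = (364 × 324) / (3342 × 35) = 117936/116970 ≈ 1.008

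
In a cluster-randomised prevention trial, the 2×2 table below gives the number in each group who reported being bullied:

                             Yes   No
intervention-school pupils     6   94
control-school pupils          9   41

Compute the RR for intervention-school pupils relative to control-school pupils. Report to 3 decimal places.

RR ≈ 0.333

risk, intervention-school pupils = 6/100 = 0.0600
risk, control-school pupils = 9/50 = 0.1800
RR = 0.0600 / 0.1800 = 0.333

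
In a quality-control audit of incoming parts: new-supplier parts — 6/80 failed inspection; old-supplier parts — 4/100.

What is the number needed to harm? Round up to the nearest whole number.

NNH ≈ 29

risk, new-supplier parts = 6/80 = 0.075000
risk, old-supplier parts = 4/100 = 0.040000
absolute risk difference = 0.035000
1 / 0.035000 = 28.571 → round up → 29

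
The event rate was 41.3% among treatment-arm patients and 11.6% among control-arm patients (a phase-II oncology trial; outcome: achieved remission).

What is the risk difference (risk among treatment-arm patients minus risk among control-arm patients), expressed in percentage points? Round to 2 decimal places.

risk difference = 0.4130 − 0.1160 = 0.2970 → 29.70 percentage points

29.70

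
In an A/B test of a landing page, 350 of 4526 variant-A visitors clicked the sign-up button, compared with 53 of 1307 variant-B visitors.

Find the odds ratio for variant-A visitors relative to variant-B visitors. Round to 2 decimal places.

odds, variant-A visitors = 350/4176 = 0.08381
odds, variant-B visitors = 53/1254 = 0.04226
OR = 0.08381 / 0.04226 = 1.98

OR: 1.98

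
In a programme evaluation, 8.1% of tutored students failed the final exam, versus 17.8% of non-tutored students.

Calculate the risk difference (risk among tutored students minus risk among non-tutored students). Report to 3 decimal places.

risk difference = 0.0810 − 0.1780 = -0.097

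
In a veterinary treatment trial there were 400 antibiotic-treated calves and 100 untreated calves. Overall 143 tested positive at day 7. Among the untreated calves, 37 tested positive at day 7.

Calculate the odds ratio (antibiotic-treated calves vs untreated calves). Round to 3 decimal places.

0.614

antibiotic-treated calves with the outcome: 143 − 37 = 106
antibiotic-treated calves without the outcome: 400 − 106 = 294
untreated calves without the outcome: 100 − 37 = 63
odds, antibiotic-treated calves = 106/294 = 0.3605
odds, untreated calves = 37/63 = 0.5873
OR = 0.3605 / 0.5873 = 0.614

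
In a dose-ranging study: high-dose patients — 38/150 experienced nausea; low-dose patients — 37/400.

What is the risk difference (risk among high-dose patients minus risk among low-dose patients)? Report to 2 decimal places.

risk, high-dose patients = 38/150 = 0.2533
risk, low-dose patients = 37/400 = 0.0925
risk difference = 0.2533 − 0.0925 = 0.16

RD = 0.16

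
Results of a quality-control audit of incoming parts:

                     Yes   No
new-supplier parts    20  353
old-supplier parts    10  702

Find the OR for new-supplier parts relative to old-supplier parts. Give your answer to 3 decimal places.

OR = (20 × 702) / (353 × 10) = 14040/3530 ≈ 3.977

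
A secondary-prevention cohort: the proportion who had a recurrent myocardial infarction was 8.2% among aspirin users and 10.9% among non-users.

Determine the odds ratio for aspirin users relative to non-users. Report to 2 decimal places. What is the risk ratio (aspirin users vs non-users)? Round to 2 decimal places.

OR = 0.73; RR = 0.75

odds, aspirin users = 0.0820/0.9180 = 0.0893
odds, non-users = 0.1090/0.8910 = 0.1223
OR = 0.0893 / 0.1223 = 0.73
RR = 0.0820 / 0.1090 = 0.75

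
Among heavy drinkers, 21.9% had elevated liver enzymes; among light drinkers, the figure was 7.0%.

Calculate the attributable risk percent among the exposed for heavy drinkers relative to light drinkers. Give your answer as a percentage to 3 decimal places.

AR% = (0.2190 − 0.0700) / 0.2190 = 0.6804 → 68.037%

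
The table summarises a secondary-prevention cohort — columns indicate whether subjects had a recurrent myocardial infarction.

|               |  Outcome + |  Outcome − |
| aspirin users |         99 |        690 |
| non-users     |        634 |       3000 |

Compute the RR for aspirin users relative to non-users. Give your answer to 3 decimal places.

0.719

risk, aspirin users = 99/789 = 0.1255
risk, non-users = 634/3634 = 0.1745
RR = 0.1255 / 0.1745 = 0.719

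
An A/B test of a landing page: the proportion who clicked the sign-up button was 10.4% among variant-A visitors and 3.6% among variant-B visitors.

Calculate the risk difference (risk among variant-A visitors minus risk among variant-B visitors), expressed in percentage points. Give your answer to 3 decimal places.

risk difference = 0.10400 − 0.03600 = 0.06800 → 6.800 percentage points

RD: 6.800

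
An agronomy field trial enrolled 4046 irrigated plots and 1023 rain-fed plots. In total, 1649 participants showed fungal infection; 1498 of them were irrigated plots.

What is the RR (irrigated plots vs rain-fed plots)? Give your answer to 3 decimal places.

2.508

irrigated plots without the outcome: 4046 − 1498 = 2548
rain-fed plots with the outcome: 1649 − 1498 = 151
rain-fed plots without the outcome: 1023 − 151 = 872
risk, irrigated plots = 1498/4046 = 0.3702
risk, rain-fed plots = 151/1023 = 0.1476
RR = 0.3702 / 0.1476 = 2.508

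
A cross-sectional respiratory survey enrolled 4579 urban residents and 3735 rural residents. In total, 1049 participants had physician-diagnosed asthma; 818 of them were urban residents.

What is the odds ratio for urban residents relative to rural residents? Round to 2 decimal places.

urban residents without the outcome: 4579 − 818 = 3761
rural residents with the outcome: 1049 − 818 = 231
rural residents without the outcome: 3735 − 231 = 3504
odds, urban residents = 818/3761 = 0.2175
odds, rural residents = 231/3504 = 0.0659
OR = 0.2175 / 0.0659 = 3.30

OR ≈ 3.30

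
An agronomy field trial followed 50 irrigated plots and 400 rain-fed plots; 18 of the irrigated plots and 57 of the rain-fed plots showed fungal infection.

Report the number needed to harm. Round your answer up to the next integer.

NNH = 5

risk, irrigated plots = 18/50 = 0.360000
risk, rain-fed plots = 57/400 = 0.142500
absolute risk difference = 0.217500
1 / 0.217500 = 4.598 → round up → 5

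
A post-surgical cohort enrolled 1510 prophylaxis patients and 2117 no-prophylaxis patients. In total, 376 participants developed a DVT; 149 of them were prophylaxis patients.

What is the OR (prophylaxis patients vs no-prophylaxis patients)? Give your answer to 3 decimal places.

prophylaxis patients without the outcome: 1510 − 149 = 1361
no-prophylaxis patients with the outcome: 376 − 149 = 227
no-prophylaxis patients without the outcome: 2117 − 227 = 1890
OR = (149 × 1890) / (1361 × 227) = 281610/308947 ≈ 0.912

0.912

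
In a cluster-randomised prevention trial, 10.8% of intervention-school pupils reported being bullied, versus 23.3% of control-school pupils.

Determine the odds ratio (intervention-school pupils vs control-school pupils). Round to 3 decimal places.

0.399

odds, intervention-school pupils = 0.1080/0.8920 = 0.1211
odds, control-school pupils = 0.2330/0.7670 = 0.3038
OR = 0.1211 / 0.3038 = 0.399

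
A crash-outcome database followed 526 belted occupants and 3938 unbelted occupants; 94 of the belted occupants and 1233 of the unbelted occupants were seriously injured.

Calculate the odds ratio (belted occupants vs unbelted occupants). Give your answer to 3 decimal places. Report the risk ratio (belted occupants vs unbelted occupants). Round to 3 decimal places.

OR = (94 × 2705) / (432 × 1233) = 254270/532656 ≈ 0.477
risk, belted occupants = 94/526 = 0.1787
risk, unbelted occupants = 1233/3938 = 0.3131
RR = 0.1787 / 0.3131 = 0.571

OR = 0.477; RR = 0.571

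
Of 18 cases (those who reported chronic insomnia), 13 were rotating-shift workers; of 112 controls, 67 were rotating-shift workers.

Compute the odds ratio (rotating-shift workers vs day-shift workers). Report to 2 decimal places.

1.75

odds, rotating-shift workers = 13/67 = 0.1940
odds, day-shift workers = 5/45 = 0.1111
OR = 0.1940 / 0.1111 = 1.75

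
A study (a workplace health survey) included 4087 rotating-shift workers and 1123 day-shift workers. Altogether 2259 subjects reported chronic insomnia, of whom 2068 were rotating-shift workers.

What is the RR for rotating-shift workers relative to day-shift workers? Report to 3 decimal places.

RR: 2.975

rotating-shift workers without the outcome: 4087 − 2068 = 2019
day-shift workers with the outcome: 2259 − 2068 = 191
day-shift workers without the outcome: 1123 − 191 = 932
risk, rotating-shift workers = 2068/4087 = 0.5060
risk, day-shift workers = 191/1123 = 0.1701
RR = 0.5060 / 0.1701 = 2.975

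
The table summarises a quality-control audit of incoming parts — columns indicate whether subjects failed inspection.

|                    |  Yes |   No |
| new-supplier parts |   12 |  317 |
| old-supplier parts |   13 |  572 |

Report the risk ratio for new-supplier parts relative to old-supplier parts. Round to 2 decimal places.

risk, new-supplier parts = 12/329 = 0.03647
risk, old-supplier parts = 13/585 = 0.02222
RR = 0.03647 / 0.02222 = 1.64

RR ≈ 1.64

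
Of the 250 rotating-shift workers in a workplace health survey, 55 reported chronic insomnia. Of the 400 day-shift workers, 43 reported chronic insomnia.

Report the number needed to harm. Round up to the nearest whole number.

9

risk, rotating-shift workers = 55/250 = 0.220000
risk, day-shift workers = 43/400 = 0.107500
absolute risk difference = 0.112500
1 / 0.112500 = 8.889 → round up → 9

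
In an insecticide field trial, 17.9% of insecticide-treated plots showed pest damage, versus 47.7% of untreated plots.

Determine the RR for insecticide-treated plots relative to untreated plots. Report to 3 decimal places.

RR = 0.1790 / 0.4770 = 0.375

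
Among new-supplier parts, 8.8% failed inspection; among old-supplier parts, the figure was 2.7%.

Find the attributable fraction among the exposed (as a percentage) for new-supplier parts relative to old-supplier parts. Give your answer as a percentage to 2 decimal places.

AR% = (0.08800 − 0.02700) / 0.08800 = 0.6932 → 69.32%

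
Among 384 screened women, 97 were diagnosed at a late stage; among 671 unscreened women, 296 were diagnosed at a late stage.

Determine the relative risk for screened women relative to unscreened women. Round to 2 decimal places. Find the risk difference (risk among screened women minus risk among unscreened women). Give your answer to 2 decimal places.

risk, screened women = 97/384 = 0.2526
risk, unscreened women = 296/671 = 0.4411
RR = 0.2526 / 0.4411 = 0.57
risk difference = 0.2526 − 0.4411 = -0.19

RR = 0.57; RD = -0.19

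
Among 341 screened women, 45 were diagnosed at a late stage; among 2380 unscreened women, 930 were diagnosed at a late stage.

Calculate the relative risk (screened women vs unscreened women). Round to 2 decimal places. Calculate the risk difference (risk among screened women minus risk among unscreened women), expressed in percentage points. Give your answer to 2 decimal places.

risk, screened women = 45/341 = 0.1320
risk, unscreened women = 930/2380 = 0.3908
RR = 0.1320 / 0.3908 = 0.34
risk difference = 0.1320 − 0.3908 = -0.2588 → -25.88 percentage points

RR = 0.34; RD = -25.88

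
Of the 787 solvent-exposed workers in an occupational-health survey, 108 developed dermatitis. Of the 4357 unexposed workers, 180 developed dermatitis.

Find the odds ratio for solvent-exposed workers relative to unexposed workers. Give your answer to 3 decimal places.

OR = (108 × 4177) / (679 × 180) = 451116/122220 ≈ 3.691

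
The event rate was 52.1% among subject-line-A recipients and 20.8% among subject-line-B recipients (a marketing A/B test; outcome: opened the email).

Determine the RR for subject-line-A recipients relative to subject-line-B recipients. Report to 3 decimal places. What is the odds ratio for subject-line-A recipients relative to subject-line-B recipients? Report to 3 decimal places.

RR = 0.5210 / 0.2080 = 2.505
odds, subject-line-A recipients = 0.5210/0.4790 = 1.0877
odds, subject-line-B recipients = 0.2080/0.7920 = 0.2626
OR = 1.0877 / 0.2626 = 4.142

RR = 2.505; OR = 4.142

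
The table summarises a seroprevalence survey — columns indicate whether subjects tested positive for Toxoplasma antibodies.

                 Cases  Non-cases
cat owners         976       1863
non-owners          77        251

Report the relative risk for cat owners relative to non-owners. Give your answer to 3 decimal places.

1.464

risk, cat owners = 976/2839 = 0.3438
risk, non-owners = 77/328 = 0.2348
RR = 0.3438 / 0.2348 = 1.464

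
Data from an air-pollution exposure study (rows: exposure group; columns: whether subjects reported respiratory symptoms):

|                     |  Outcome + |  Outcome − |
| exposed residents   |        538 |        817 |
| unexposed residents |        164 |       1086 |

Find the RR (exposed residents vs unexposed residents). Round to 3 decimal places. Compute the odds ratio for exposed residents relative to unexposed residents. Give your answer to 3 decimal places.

risk, exposed residents = 538/1355 = 0.3970
risk, unexposed residents = 164/1250 = 0.1312
RR = 0.3970 / 0.1312 = 3.026
OR = (538 × 1086) / (817 × 164) = 584268/133988 ≈ 4.361

RR = 3.026; OR = 4.361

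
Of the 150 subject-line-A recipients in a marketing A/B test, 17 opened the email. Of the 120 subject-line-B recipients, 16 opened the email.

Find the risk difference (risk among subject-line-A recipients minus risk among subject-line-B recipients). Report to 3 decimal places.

RD = -0.020

risk, subject-line-A recipients = 17/150 = 0.1133
risk, subject-line-B recipients = 16/120 = 0.1333
risk difference = 0.1133 − 0.1333 = -0.020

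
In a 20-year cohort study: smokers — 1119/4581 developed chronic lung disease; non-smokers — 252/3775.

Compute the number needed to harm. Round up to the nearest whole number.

risk, smokers = 1119/4581 = 0.244270
risk, non-smokers = 252/3775 = 0.066755
absolute risk difference = 0.177515
1 / 0.177515 = 5.633 → round up → 6

NNH ≈ 6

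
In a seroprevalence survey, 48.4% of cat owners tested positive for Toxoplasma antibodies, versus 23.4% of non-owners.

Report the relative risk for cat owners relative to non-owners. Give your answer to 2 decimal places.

RR = 0.4840 / 0.2340 = 2.07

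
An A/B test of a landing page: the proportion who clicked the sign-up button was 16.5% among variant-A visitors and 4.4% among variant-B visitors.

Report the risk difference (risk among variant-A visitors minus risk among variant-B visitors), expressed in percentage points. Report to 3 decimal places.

risk difference = 0.16500 − 0.04400 = 0.12100 → 12.100 percentage points

12.100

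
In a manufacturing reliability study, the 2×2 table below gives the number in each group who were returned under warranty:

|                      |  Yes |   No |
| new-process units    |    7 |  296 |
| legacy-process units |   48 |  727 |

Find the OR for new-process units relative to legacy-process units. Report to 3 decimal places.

odds, new-process units = 7/296 = 0.02365
odds, legacy-process units = 48/727 = 0.06602
OR = 0.02365 / 0.06602 = 0.358

OR = 0.358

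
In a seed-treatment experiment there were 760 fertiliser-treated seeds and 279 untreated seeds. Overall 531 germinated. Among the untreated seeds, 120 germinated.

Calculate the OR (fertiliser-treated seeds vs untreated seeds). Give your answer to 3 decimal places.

fertiliser-treated seeds with the outcome: 531 − 120 = 411
fertiliser-treated seeds without the outcome: 760 − 411 = 349
untreated seeds without the outcome: 279 − 120 = 159
OR = (411 × 159) / (349 × 120) = 65349/41880 ≈ 1.560

OR ≈ 1.560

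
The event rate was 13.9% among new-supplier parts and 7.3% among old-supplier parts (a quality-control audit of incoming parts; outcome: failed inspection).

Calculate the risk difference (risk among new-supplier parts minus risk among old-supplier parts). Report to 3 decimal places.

risk difference = 0.1390 − 0.0730 = 0.066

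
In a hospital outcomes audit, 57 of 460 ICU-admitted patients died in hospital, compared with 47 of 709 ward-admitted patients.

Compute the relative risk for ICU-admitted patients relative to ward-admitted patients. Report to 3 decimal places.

risk, ICU-admitted patients = 57/460 = 0.1239
risk, ward-admitted patients = 47/709 = 0.0663
RR = 0.1239 / 0.0663 = 1.869

RR ≈ 1.869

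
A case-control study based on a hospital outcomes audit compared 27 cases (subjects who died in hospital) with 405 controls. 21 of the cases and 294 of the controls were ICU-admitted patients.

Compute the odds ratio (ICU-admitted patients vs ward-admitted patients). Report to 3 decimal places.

OR = (21 × 111) / (294 × 6) = 2331/1764 ≈ 1.321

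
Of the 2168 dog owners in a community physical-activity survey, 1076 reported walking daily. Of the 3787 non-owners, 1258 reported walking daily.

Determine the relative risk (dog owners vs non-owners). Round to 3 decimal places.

1.494

risk, dog owners = 1076/2168 = 0.4963
risk, non-owners = 1258/3787 = 0.3322
RR = 0.4963 / 0.3322 = 1.494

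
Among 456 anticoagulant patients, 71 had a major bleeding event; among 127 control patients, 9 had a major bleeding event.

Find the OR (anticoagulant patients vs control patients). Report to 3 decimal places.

OR = (71 × 118) / (385 × 9) = 8378/3465 ≈ 2.418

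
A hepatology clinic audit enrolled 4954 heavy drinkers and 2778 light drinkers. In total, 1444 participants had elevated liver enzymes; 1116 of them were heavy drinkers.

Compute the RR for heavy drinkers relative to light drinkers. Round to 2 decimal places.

RR: 1.91

heavy drinkers without the outcome: 4954 − 1116 = 3838
light drinkers with the outcome: 1444 − 1116 = 328
light drinkers without the outcome: 2778 − 328 = 2450
risk, heavy drinkers = 1116/4954 = 0.2253
risk, light drinkers = 328/2778 = 0.1181
RR = 0.2253 / 0.1181 = 1.91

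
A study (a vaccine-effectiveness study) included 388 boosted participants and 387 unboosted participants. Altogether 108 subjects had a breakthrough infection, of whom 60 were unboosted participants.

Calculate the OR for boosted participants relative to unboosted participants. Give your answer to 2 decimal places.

boosted participants with the outcome: 108 − 60 = 48
boosted participants without the outcome: 388 − 48 = 340
unboosted participants without the outcome: 387 − 60 = 327
OR = (48 × 327) / (340 × 60) = 15696/20400 ≈ 0.77

0.77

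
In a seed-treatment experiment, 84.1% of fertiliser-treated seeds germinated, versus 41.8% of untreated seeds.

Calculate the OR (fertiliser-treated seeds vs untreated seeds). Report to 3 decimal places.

OR = 7.365

odds, fertiliser-treated seeds = 0.8410/0.1590 = 5.2893
odds, untreated seeds = 0.4180/0.5820 = 0.7182
OR = 5.2893 / 0.7182 = 7.365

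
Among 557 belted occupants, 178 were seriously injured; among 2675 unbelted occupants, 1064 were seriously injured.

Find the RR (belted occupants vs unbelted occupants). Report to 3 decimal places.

RR = 0.803

risk, belted occupants = 178/557 = 0.3196
risk, unbelted occupants = 1064/2675 = 0.3978
RR = 0.3196 / 0.3978 = 0.803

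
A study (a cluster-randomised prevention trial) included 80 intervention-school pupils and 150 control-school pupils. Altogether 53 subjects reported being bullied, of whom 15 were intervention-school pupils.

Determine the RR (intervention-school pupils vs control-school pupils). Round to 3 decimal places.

RR ≈ 0.740

intervention-school pupils without the outcome: 80 − 15 = 65
control-school pupils with the outcome: 53 − 15 = 38
control-school pupils without the outcome: 150 − 38 = 112
risk, intervention-school pupils = 15/80 = 0.1875
risk, control-school pupils = 38/150 = 0.2533
RR = 0.1875 / 0.2533 = 0.740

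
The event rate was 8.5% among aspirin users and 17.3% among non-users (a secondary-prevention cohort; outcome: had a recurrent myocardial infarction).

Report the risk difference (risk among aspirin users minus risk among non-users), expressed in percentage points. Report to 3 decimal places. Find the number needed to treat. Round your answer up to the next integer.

RD = -8.800; NNT = 12

risk difference = 0.0850 − 0.1730 = -0.0880 → -8.800 percentage points
absolute risk difference = 0.088000
1 / 0.088000 = 11.364 → round up → 12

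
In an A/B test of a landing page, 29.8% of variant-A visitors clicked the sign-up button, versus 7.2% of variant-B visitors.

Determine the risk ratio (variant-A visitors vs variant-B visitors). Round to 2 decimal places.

RR = 0.2980 / 0.0720 = 4.14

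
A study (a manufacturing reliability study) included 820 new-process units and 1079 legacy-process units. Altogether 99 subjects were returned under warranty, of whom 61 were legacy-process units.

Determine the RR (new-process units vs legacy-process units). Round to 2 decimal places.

new-process units with the outcome: 99 − 61 = 38
new-process units without the outcome: 820 − 38 = 782
legacy-process units without the outcome: 1079 − 61 = 1018
risk, new-process units = 38/820 = 0.04634
risk, legacy-process units = 61/1079 = 0.05653
RR = 0.04634 / 0.05653 = 0.82

0.82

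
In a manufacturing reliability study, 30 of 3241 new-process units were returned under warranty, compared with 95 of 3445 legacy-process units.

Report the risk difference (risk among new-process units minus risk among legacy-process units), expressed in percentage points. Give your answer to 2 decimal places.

risk, new-process units = 30/3241 = 0.00926
risk, legacy-process units = 95/3445 = 0.02758
risk difference = 0.00926 − 0.02758 = -0.01832 → -1.83 percentage points

RD ≈ -1.83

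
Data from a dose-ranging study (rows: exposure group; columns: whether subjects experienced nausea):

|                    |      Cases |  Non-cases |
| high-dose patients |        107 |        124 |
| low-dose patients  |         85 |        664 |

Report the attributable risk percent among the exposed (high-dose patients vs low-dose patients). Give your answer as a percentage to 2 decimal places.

risk, high-dose patients = 107/231 = 0.4632
risk, low-dose patients = 85/749 = 0.1135
AR% = (0.4632 − 0.1135) / 0.4632 = 0.7550 → 75.50%

AR%: 75.50%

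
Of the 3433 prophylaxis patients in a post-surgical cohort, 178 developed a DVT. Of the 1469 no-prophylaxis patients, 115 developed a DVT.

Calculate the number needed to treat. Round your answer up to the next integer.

risk, prophylaxis patients = 178/3433 = 0.051850
risk, no-prophylaxis patients = 115/1469 = 0.078285
absolute risk difference = 0.026435
1 / 0.026435 = 37.829 → round up → 38

38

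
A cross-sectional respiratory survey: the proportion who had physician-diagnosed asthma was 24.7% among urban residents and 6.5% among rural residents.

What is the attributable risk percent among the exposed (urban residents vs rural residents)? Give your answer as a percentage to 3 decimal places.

AR% = (0.2470 − 0.0650) / 0.2470 = 0.7368 → 73.684%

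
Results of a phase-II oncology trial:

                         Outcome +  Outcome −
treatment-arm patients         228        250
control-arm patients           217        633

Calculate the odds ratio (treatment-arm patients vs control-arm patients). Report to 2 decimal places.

OR = (228 × 633) / (250 × 217) = 144324/54250 ≈ 2.66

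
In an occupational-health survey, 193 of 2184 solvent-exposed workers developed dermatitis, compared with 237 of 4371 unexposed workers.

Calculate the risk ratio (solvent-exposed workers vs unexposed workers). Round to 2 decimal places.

1.63

risk, solvent-exposed workers = 193/2184 = 0.0884
risk, unexposed workers = 237/4371 = 0.0542
RR = 0.0884 / 0.0542 = 1.63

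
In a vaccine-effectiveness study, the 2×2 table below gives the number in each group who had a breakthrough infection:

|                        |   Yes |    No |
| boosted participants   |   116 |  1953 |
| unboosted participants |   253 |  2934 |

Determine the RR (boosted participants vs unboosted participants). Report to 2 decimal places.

risk, boosted participants = 116/2069 = 0.0561
risk, unboosted participants = 253/3187 = 0.0794
RR = 0.0561 / 0.0794 = 0.71

0.71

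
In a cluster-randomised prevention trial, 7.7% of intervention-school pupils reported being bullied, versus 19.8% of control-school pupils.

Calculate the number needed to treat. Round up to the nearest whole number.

absolute risk difference = 0.121000
1 / 0.121000 = 8.264 → round up → 9

NNT ≈ 9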